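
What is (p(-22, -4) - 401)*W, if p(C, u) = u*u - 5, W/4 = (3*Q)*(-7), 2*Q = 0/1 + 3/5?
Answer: 9828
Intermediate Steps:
Q = 3/10 (Q = (0/1 + 3/5)/2 = (0*1 + 3*(1/5))/2 = (0 + 3/5)/2 = (1/2)*(3/5) = 3/10 ≈ 0.30000)
W = -126/5 (W = 4*((3*(3/10))*(-7)) = 4*((9/10)*(-7)) = 4*(-63/10) = -126/5 ≈ -25.200)
p(C, u) = -5 + u**2 (p(C, u) = u**2 - 5 = -5 + u**2)
(p(-22, -4) - 401)*W = ((-5 + (-4)**2) - 401)*(-126/5) = ((-5 + 16) - 401)*(-126/5) = (11 - 401)*(-126/5) = -390*(-126/5) = 9828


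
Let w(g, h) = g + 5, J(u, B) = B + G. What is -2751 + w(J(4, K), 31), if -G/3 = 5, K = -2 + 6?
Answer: -2757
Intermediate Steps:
K = 4
G = -15 (G = -3*5 = -15)
J(u, B) = -15 + B (J(u, B) = B - 15 = -15 + B)
w(g, h) = 5 + g
-2751 + w(J(4, K), 31) = -2751 + (5 + (-15 + 4)) = -2751 + (5 - 11) = -2751 - 6 = -2757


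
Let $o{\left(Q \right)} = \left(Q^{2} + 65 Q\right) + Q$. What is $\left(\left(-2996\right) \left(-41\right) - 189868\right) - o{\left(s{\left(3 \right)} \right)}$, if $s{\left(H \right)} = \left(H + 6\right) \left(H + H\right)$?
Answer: $-73512$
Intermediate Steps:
$s{\left(H \right)} = 2 H \left(6 + H\right)$ ($s{\left(H \right)} = \left(6 + H\right) 2 H = 2 H \left(6 + H\right)$)
$o{\left(Q \right)} = Q^{2} + 66 Q$
$\left(\left(-2996\right) \left(-41\right) - 189868\right) - o{\left(s{\left(3 \right)} \right)} = \left(\left(-2996\right) \left(-41\right) - 189868\right) - 2 \cdot 3 \left(6 + 3\right) \left(66 + 2 \cdot 3 \left(6 + 3\right)\right) = \left(122836 - 189868\right) - 2 \cdot 3 \cdot 9 \left(66 + 2 \cdot 3 \cdot 9\right) = -67032 - 54 \left(66 + 54\right) = -67032 - 54 \cdot 120 = -67032 - 6480 = -73512$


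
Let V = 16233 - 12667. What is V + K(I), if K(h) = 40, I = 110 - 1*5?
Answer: 3606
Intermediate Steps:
I = 105 (I = 110 - 5 = 105)
V = 3566
V + K(I) = 3566 + 40 = 3606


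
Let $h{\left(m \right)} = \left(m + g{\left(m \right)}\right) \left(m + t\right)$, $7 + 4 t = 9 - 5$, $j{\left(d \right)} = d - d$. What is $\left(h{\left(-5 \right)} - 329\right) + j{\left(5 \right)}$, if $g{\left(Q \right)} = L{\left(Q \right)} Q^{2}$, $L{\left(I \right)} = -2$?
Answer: $- \frac{51}{4} \approx -12.75$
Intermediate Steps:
$j{\left(d \right)} = 0$
$t = - \frac{3}{4}$ ($t = - \frac{7}{4} + \frac{9 - 5}{4} = - \frac{7}{4} + \frac{1}{4} \cdot 4 = - \frac{7}{4} + 1 = - \frac{3}{4} \approx -0.75$)
$g{\left(Q \right)} = - 2 Q^{2}$
$h{\left(m \right)} = \left(- \frac{3}{4} + m\right) \left(m - 2 m^{2}\right)$ ($h{\left(m \right)} = \left(m - 2 m^{2}\right) \left(m - \frac{3}{4}\right) = \left(m - 2 m^{2}\right) \left(- \frac{3}{4} + m\right) = \left(- \frac{3}{4} + m\right) \left(m - 2 m^{2}\right)$)
$\left(h{\left(-5 \right)} - 329\right) + j{\left(5 \right)} = \left(\frac{1}{4} \left(-5\right) \left(-3 - 8 \left(-5\right)^{2} + 10 \left(-5\right)\right) - 329\right) + 0 = \left(\frac{1}{4} \left(-5\right) \left(-3 - 200 - 50\right) - 329\right) + 0 = \left(\frac{1}{4} \left(-5\right) \left(-253\right) - 329\right) + 0 = \left(\frac{1265}{4} - 329\right) + 0 = - \frac{51}{4} + 0 = - \frac{51}{4}$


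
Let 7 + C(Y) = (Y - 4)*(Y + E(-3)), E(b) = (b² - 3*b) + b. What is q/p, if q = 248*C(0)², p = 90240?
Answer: 139159/11280 ≈ 12.337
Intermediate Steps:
E(b) = b² - 2*b
C(Y) = -7 + (-4 + Y)*(15 + Y) (C(Y) = -7 + (Y - 4)*(Y - 3*(-2 - 3)) = -7 + (-4 + Y)*(Y - 3*(-5)) = -7 + (-4 + Y)*(Y + 15) = -7 + (-4 + Y)*(15 + Y))
q = 1113272 (q = 248*(-67 + 0² + 11*0)² = 248*(-67 + 0 + 0)² = 248*(-67)² = 248*4489 = 1113272)
q/p = 1113272/90240 = 1113272*(1/90240) = 139159/11280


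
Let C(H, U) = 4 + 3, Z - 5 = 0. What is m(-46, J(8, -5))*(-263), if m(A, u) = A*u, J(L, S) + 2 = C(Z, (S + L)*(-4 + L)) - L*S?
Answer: 544410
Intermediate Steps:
Z = 5 (Z = 5 + 0 = 5)
C(H, U) = 7
J(L, S) = 5 - L*S (J(L, S) = -2 + (7 - L*S) = 5 - L*S)
m(-46, J(8, -5))*(-263) = -46*(5 - 1*8*(-5))*(-263) = -46*(5 + 40)*(-263) = -46*45*(-263) = -2070*(-263) = 544410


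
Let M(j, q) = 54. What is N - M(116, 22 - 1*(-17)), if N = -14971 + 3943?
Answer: -11082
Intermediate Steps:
N = -11028
N - M(116, 22 - 1*(-17)) = -11028 - 1*54 = -11028 - 54 = -11082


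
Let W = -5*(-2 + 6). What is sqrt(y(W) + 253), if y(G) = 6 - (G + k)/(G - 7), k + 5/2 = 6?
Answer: sqrt(9302)/6 ≈ 16.074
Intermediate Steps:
k = 7/2 (k = -5/2 + 6 = 7/2 ≈ 3.5000)
W = -20 (W = -5*4 = -20)
y(G) = 6 - (7/2 + G)/(-7 + G) (y(G) = 6 - (G + 7/2)/(G - 7) = 6 - (7/2 + G)/(-7 + G))
sqrt(y(W) + 253) = sqrt((-91 + 10*(-20))/(2*(-7 - 20)) + 253) = sqrt((1/2)*(-91 - 200)/(-27) + 253) = sqrt((1/2)*(-1/27)*(-291) + 253) = sqrt(97/18 + 253) = sqrt(4651/18) = sqrt(9302)/6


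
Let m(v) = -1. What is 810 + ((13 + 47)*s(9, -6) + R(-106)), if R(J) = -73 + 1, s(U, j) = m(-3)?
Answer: 678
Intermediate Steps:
s(U, j) = -1
R(J) = -72
810 + ((13 + 47)*s(9, -6) + R(-106)) = 810 + ((13 + 47)*(-1) - 72) = 810 + (60*(-1) - 72) = 810 + (-60 - 72) = 810 - 132 = 678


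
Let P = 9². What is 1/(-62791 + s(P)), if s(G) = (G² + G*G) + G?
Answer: -1/49588 ≈ -2.0166e-5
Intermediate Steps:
P = 81
s(G) = G + 2*G² (s(G) = (G² + G²) + G = 2*G² + G = G + 2*G²)
1/(-62791 + s(P)) = 1/(-62791 + 81*(1 + 2*81)) = 1/(-62791 + 81*(1 + 162)) = 1/(-62791 + 81*163) = 1/(-62791 + 13203) = 1/(-49588) = -1/49588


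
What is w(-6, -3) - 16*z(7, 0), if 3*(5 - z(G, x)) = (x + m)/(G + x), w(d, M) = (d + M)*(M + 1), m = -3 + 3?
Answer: -62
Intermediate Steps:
m = 0
w(d, M) = (1 + M)*(M + d) (w(d, M) = (M + d)*(1 + M) = (1 + M)*(M + d))
z(G, x) = 5 - x/(3*(G + x)) (z(G, x) = 5 - (x + 0)/(3*(G + x)) = 5 - x/(3*(G + x)))
w(-6, -3) - 16*z(7, 0) = (-3 - 6 + (-3)**2 - 3*(-6)) - 16*(5*7 + (14/3)*0)/(7 + 0) = (-3 - 6 + 9 + 18) - 16*(35 + 0)/7 = 18 - 16*35/7 = 18 - 16*5 = 18 - 80 = -62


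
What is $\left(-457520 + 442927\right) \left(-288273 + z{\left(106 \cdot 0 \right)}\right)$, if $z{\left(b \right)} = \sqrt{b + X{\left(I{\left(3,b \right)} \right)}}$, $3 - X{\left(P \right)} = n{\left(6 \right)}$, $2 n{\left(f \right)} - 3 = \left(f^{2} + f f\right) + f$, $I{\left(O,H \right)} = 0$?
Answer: $4206767889 - \frac{72965 i \sqrt{6}}{2} \approx 4.2068 \cdot 10^{9} - 89364.0 i$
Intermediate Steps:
$n{\left(f \right)} = \frac{3}{2} + f^{2} + \frac{f}{2}$ ($n{\left(f \right)} = \frac{3}{2} + \frac{\left(f^{2} + f f\right) + f}{2} = \frac{3}{2} + \frac{\left(f^{2} + f^{2}\right) + f}{2} = \frac{3}{2} + \frac{2 f^{2} + f}{2} = \frac{3}{2} + \frac{f + 2 f^{2}}{2} = \frac{3}{2} + \left(f^{2} + \frac{f}{2}\right) = \frac{3}{2} + f^{2} + \frac{f}{2}$)
$X{\left(P \right)} = - \frac{75}{2}$ ($X{\left(P \right)} = 3 - \left(\frac{3}{2} + 6^{2} + \frac{1}{2} \cdot 6\right) = 3 - \left(\frac{3}{2} + 36 + 3\right) = 3 - \frac{81}{2} = - \frac{75}{2}$)
$z{\left(b \right)} = \sqrt{- \frac{75}{2} + b}$ ($z{\left(b \right)} = \sqrt{b - \frac{75}{2}} = \sqrt{- \frac{75}{2} + b}$)
$\left(-457520 + 442927\right) \left(-288273 + z{\left(106 \cdot 0 \right)}\right) = \left(-457520 + 442927\right) \left(-288273 + \frac{\sqrt{-150 + 4 \cdot 106 \cdot 0}}{2}\right) = - 14593 \left(-288273 + \frac{\sqrt{-150 + 4 \cdot 0}}{2}\right) = - 14593 \left(-288273 + \frac{\sqrt{-150 + 0}}{2}\right) = - 14593 \left(-288273 + \frac{\sqrt{-150}}{2}\right) = - 14593 \left(-288273 + \frac{5 i \sqrt{6}}{2}\right) = 4206767889 - \frac{72965 i \sqrt{6}}{2}$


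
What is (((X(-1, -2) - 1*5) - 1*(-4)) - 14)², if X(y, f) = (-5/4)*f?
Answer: 625/4 ≈ 156.25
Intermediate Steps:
X(y, f) = -5*f/4 (X(y, f) = (-5*¼)*f = -5*f/4)
(((X(-1, -2) - 1*5) - 1*(-4)) - 14)² = (((-5/4*(-2) - 1*5) - 1*(-4)) - 14)² = (((5/2 - 5) + 4) - 14)² = ((-5/2 + 4) - 14)² = (3/2 - 14)² = (-25/2)² = 625/4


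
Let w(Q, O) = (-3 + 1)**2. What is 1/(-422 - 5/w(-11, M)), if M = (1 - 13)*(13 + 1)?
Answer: -4/1693 ≈ -0.0023627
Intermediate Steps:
M = -168 (M = -12*14 = -168)
w(Q, O) = 4 (w(Q, O) = (-2)**2 = 4)
1/(-422 - 5/w(-11, M)) = 1/(-422 - 5/4) = 1/(-1693/4) = -4/1693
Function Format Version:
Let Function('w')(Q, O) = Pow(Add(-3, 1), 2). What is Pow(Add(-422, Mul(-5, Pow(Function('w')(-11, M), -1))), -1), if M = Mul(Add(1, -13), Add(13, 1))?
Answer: Rational(-4, 1693) ≈ -0.0023627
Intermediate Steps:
M = -168 (M = Mul(-12, 14) = -168)
Function('w')(Q, O) = 4 (Function('w')(Q, O) = Pow(-2, 2) = 4)
Pow(Add(-422, Mul(-5, Pow(Function('w')(-11, M), -1))), -1) = Pow(Add(-422, Mul(-5, Pow(4, -1))), -1) = Pow(Add(-422, Mul(-5, Rational(1, 4))), -1) = Pow(Add(-422, Rational(-5, 4)), -1) = Pow(Rational(-1693, 4), -1) = Rational(-4, 1693)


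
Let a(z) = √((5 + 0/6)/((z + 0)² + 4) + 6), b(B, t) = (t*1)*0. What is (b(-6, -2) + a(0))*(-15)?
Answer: -15*√29/2 ≈ -40.389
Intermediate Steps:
b(B, t) = 0 (b(B, t) = t*0 = 0)
a(z) = √(6 + 5/(4 + z²)) (a(z) = √((5 + 0*(⅙))/(z² + 4) + 6) = √((5 + 0)/(4 + z²) + 6) = √(5/(4 + z²) + 6) = √(6 + 5/(4 + z²)))
(b(-6, -2) + a(0))*(-15) = (0 + √((29 + 6*0²)/(4 + 0²)))*(-15) = (0 + √((29 + 6*0)/(4 + 0)))*(-15) = (0 + √((29 + 0)/4))*(-15) = (0 + √((¼)*29))*(-15) = (0 + √(29/4))*(-15) = (0 + √29/2)*(-15) = (√29/2)*(-15) = -15*√29/2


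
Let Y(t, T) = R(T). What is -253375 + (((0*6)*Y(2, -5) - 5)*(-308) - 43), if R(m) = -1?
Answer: -251878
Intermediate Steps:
Y(t, T) = -1
-253375 + (((0*6)*Y(2, -5) - 5)*(-308) - 43) = -253375 + (((0*6)*(-1) - 5)*(-308) - 43) = -253375 + ((0*(-1) - 5)*(-308) - 43) = -253375 + ((0 - 5)*(-308) - 43) = -253375 + (-5*(-308) - 43) = -253375 + (1540 - 43) = -253375 + 1497 = -251878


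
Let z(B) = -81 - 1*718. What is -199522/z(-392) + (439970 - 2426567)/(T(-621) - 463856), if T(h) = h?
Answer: 94260670997/371117123 ≈ 253.99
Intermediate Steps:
z(B) = -799 (z(B) = -81 - 718 = -799)
-199522/z(-392) + (439970 - 2426567)/(T(-621) - 463856) = -199522/(-799) + (439970 - 2426567)/(-621 - 463856) = -199522*(-1/799) - 1986597/(-464477) = 199522/799 - 1986597*(-1/464477) = 199522/799 + 1986597/464477 = 94260670997/371117123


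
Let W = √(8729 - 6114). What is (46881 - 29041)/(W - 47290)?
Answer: -168730720/447268297 - 3568*√2615/447268297 ≈ -0.37766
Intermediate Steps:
W = √2615 ≈ 51.137
(46881 - 29041)/(W - 47290) = (46881 - 29041)/(√2615 - 47290) = 17840/(-47290 + √2615)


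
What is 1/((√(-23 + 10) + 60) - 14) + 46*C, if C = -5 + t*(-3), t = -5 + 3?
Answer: 97980/2129 - I*√13/2129 ≈ 46.022 - 0.0016935*I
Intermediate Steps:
t = -2
C = 1 (C = -5 - 2*(-3) = -5 + 6 = 1)
1/((√(-23 + 10) + 60) - 14) + 46*C = 1/((√(-23 + 10) + 60) - 14) + 46*1 = 1/((√(-13) + 60) - 14) + 46 = 1/((I*√13 + 60) - 14) + 46 = 1/((60 + I*√13) - 14) + 46 = 1/(46 + I*√13) + 46 = 46 + 1/(46 + I*√13)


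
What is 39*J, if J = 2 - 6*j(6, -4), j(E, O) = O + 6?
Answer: -390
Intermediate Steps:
j(E, O) = 6 + O
J = -10 (J = 2 - 6*(6 - 4) = 2 - 6*2 = 2 - 12 = -10)
39*J = 39*(-10) = -390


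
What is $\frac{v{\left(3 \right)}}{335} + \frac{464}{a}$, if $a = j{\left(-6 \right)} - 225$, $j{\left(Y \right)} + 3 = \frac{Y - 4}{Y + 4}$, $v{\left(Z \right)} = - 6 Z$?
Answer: $- \frac{159454}{74705} \approx -2.1344$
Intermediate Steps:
$j{\left(Y \right)} = -3 + \frac{-4 + Y}{4 + Y}$ ($j{\left(Y \right)} = -3 + \frac{Y - 4}{Y + 4} = -3 + \frac{-4 + Y}{4 + Y}$)
$a = -223$ ($a = \frac{2 \left(-8 - -6\right)}{4 - 6} - 225 = \frac{2 \left(-8 + 6\right)}{-2} - 225 = 2 \left(- \frac{1}{2}\right) \left(-2\right) - 225 = 2 - 225 = -223$)
$\frac{v{\left(3 \right)}}{335} + \frac{464}{a} = \frac{\left(-6\right) 3}{335} + \frac{464}{-223} = \left(-18\right) \frac{1}{335} + 464 \left(- \frac{1}{223}\right) = - \frac{18}{335} - \frac{464}{223} = - \frac{159454}{74705}$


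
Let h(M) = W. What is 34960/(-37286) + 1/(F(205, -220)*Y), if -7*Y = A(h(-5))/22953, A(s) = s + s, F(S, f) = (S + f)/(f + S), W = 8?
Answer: -2995669133/298288 ≈ -10043.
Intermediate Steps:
h(M) = 8
F(S, f) = 1 (F(S, f) = (S + f)/(S + f) = 1)
A(s) = 2*s
Y = -16/160671 (Y = -2*8/(7*22953) = -16/(7*22953) = -⅐*16/22953 = -16/160671 ≈ -9.9582e-5)
34960/(-37286) + 1/(F(205, -220)*Y) = 34960/(-37286) + 1/(1*(-16/160671)) = 34960*(-1/37286) + 1*(-160671/16) = -17480/18643 - 160671/16 = -2995669133/298288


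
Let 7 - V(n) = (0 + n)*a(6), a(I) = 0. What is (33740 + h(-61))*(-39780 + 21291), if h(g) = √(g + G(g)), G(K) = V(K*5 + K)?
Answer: -623818860 - 55467*I*√6 ≈ -6.2382e+8 - 1.3587e+5*I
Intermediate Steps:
V(n) = 7 (V(n) = 7 - (0 + n)*0 = 7 - n*0 = 7 - 1*0 = 7 + 0 = 7)
G(K) = 7
h(g) = √(7 + g) (h(g) = √(g + 7) = √(7 + g))
(33740 + h(-61))*(-39780 + 21291) = (33740 + √(7 - 61))*(-39780 + 21291) = (33740 + √(-54))*(-18489) = (33740 + 3*I*√6)*(-18489) = -623818860 - 55467*I*√6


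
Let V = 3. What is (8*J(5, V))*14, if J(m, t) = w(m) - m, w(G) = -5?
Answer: -1120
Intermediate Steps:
J(m, t) = -5 - m
(8*J(5, V))*14 = (8*(-5 - 1*5))*14 = (8*(-5 - 5))*14 = (8*(-10))*14 = -80*14 = -1120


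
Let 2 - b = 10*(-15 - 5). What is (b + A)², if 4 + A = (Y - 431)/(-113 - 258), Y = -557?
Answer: 5542206916/137641 ≈ 40266.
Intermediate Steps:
A = -496/371 (A = -4 + (-557 - 431)/(-113 - 258) = -4 - 988/(-371) = -4 - 988*(-1/371) = -4 + 988/371 = -496/371 ≈ -1.3369)
b = 202 (b = 2 - 10*(-15 - 5) = 2 - 10*(-20) = 2 - 1*(-200) = 2 + 200 = 202)
(b + A)² = (202 - 496/371)² = (74446/371)² = 5542206916/137641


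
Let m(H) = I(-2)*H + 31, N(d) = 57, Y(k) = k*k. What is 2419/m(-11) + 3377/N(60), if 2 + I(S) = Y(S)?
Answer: 56092/171 ≈ 328.02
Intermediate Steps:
Y(k) = k**2
I(S) = -2 + S**2
m(H) = 31 + 2*H (m(H) = (-2 + (-2)**2)*H + 31 = (-2 + 4)*H + 31 = 2*H + 31 = 31 + 2*H)
2419/m(-11) + 3377/N(60) = 2419/(31 + 2*(-11)) + 3377/57 = 2419/(31 - 22) + 3377*(1/57) = 2419/9 + 3377/57 = 56092/171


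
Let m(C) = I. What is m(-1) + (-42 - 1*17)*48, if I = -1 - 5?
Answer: -2838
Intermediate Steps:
I = -6
m(C) = -6
m(-1) + (-42 - 1*17)*48 = -6 + (-42 - 1*17)*48 = -6 + (-42 - 17)*48 = -6 - 59*48 = -6 - 2832 = -2838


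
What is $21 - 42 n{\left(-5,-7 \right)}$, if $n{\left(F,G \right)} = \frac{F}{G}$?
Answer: $-9$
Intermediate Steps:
$21 - 42 n{\left(-5,-7 \right)} = 21 - 42 \left(- \frac{5}{-7}\right) = 21 - 42 \left(\left(-5\right) \left(- \frac{1}{7}\right)\right) = 21 - 30 = -9$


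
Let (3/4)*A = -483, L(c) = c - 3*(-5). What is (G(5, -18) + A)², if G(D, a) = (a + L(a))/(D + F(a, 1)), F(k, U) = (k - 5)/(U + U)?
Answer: 69388900/169 ≈ 4.1059e+5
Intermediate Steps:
L(c) = 15 + c (L(c) = c + 15 = 15 + c)
F(k, U) = (-5 + k)/(2*U) (F(k, U) = (-5 + k)/((2*U)) = (-5 + k)*(1/(2*U)) = (-5 + k)/(2*U))
A = -644 (A = (4/3)*(-483) = -644)
G(D, a) = (15 + 2*a)/(-5/2 + D + a/2) (G(D, a) = (a + (15 + a))/(D + (½)*(-5 + a)/1) = (15 + 2*a)/(D + (½)*1*(-5 + a)) = (15 + 2*a)/(D + (-5/2 + a/2)) = (15 + 2*a)/(-5/2 + D + a/2))
(G(5, -18) + A)² = (2*(15 + 2*(-18))/(-5 - 18 + 2*5) - 644)² = (2*(15 - 36)/(-5 - 18 + 10) - 644)² = (2*(-21)/(-13) - 644)² = (2*(-1/13)*(-21) - 644)² = (42/13 - 644)² = (-8330/13)² = 69388900/169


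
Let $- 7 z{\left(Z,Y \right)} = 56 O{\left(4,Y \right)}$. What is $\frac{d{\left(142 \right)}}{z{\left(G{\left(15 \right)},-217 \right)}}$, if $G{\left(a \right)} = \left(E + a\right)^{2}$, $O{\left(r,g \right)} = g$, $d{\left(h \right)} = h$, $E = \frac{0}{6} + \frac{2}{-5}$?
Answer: $\frac{71}{868} \approx 0.081797$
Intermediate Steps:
$E = - \frac{2}{5}$ ($E = 0 \cdot \frac{1}{6} + 2 \left(- \frac{1}{5}\right) = 0 - \frac{2}{5} = - \frac{2}{5} \approx -0.4$)
$G{\left(a \right)} = \left(- \frac{2}{5} + a\right)^{2}$
$z{\left(Z,Y \right)} = - 8 Y$ ($z{\left(Z,Y \right)} = - \frac{56 Y}{7} = - 8 Y$)
$\frac{d{\left(142 \right)}}{z{\left(G{\left(15 \right)},-217 \right)}} = \frac{142}{\left(-8\right) \left(-217\right)} = \frac{142}{1736} = 142 \cdot \frac{1}{1736} = \frac{71}{868}$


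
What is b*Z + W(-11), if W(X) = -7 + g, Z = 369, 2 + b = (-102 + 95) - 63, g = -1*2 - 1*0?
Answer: -26577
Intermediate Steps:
g = -2 (g = -2 + 0 = -2)
b = -72 (b = -2 + ((-102 + 95) - 63) = -2 + (-7 - 63) = -2 - 70 = -72)
W(X) = -9 (W(X) = -7 - 2 = -9)
b*Z + W(-11) = -72*369 - 9 = -26568 - 9 = -26577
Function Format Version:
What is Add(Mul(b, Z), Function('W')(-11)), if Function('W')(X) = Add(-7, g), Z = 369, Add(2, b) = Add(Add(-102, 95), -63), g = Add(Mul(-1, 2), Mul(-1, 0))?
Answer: -26577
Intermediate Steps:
g = -2 (g = Add(-2, 0) = -2)
b = -72 (b = Add(-2, Add(Add(-102, 95), -63)) = Add(-2, Add(-7, -63)) = Add(-2, -70) = -72)
Function('W')(X) = -9 (Function('W')(X) = Add(-7, -2) = -9)
Add(Mul(b, Z), Function('W')(-11)) = Add(Mul(-72, 369), -9) = Add(-26568, -9) = -26577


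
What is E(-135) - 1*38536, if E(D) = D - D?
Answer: -38536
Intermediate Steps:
E(D) = 0
E(-135) - 1*38536 = 0 - 1*38536 = 0 - 38536 = -38536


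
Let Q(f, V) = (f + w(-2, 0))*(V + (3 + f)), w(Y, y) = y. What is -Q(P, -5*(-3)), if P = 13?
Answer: -403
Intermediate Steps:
Q(f, V) = f*(3 + V + f) (Q(f, V) = (f + 0)*(V + (3 + f)) = f*(3 + V + f))
-Q(P, -5*(-3)) = -13*(3 - 5*(-3) + 13) = -13*(3 + 15 + 13) = -13*31 = -1*403 = -403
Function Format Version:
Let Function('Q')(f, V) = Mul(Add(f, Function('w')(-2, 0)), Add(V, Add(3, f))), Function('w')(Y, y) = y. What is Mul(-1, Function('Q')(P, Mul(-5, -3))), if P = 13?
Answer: -403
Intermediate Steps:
Function('Q')(f, V) = Mul(f, Add(3, V, f)) (Function('Q')(f, V) = Mul(Add(f, 0), Add(V, Add(3, f))) = Mul(f, Add(3, V, f)))
Mul(-1, Function('Q')(P, Mul(-5, -3))) = Mul(-1, Mul(13, Add(3, Mul(-5, -3), 13))) = Mul(-1, Mul(13, Add(3, 15, 13))) = Mul(-1, Mul(13, 31)) = Mul(-1, 403) = -403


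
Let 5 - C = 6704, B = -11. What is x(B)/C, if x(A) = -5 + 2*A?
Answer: 9/2233 ≈ 0.0040305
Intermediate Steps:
C = -6699 (C = 5 - 1*6704 = 5 - 6704 = -6699)
x(B)/C = (-5 + 2*(-11))/(-6699) = (-5 - 22)*(-1/6699) = -27*(-1/6699) = 9/2233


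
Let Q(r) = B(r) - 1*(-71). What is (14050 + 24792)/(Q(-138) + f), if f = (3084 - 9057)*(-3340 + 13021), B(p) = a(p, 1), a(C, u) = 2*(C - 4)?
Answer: -19421/28912413 ≈ -0.00067172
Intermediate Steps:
a(C, u) = -8 + 2*C (a(C, u) = 2*(-4 + C) = -8 + 2*C)
B(p) = -8 + 2*p
Q(r) = 63 + 2*r (Q(r) = (-8 + 2*r) - 1*(-71) = (-8 + 2*r) + 71 = 63 + 2*r)
f = -57824613 (f = -5973*9681 = -57824613)
(14050 + 24792)/(Q(-138) + f) = (14050 + 24792)/((63 + 2*(-138)) - 57824613) = 38842/((63 - 276) - 57824613) = 38842/(-213 - 57824613) = 38842/(-57824826) = 38842*(-1/57824826) = -19421/28912413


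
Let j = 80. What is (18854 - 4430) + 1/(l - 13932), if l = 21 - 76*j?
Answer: 288350183/19991 ≈ 14424.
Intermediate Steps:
l = -6059 (l = 21 - 76*80 = 21 - 6080 = -6059)
(18854 - 4430) + 1/(l - 13932) = (18854 - 4430) + 1/(-6059 - 13932) = 14424 + 1/(-19991) = 14424 - 1/19991 = 288350183/19991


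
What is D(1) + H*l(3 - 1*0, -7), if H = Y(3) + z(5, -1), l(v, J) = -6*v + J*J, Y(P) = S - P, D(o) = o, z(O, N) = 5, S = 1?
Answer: 94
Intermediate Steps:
Y(P) = 1 - P
l(v, J) = J**2 - 6*v (l(v, J) = -6*v + J**2 = J**2 - 6*v)
H = 3 (H = (1 - 1*3) + 5 = (1 - 3) + 5 = -2 + 5 = 3)
D(1) + H*l(3 - 1*0, -7) = 1 + 3*((-7)**2 - 6*(3 - 1*0)) = 1 + 3*(49 - 6*(3 + 0)) = 1 + 3*(49 - 6*3) = 1 + 3*(49 - 18) = 1 + 3*31 = 1 + 93 = 94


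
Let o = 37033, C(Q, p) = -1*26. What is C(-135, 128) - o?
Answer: -37059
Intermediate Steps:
C(Q, p) = -26
C(-135, 128) - o = -26 - 1*37033 = -26 - 37033 = -37059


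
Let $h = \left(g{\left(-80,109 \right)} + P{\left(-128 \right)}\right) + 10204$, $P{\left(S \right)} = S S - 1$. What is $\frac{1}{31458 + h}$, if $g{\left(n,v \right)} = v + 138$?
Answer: $\frac{1}{58292} \approx 1.7155 \cdot 10^{-5}$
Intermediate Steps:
$g{\left(n,v \right)} = 138 + v$
$P{\left(S \right)} = -1 + S^{2}$ ($P{\left(S \right)} = S^{2} - 1 = -1 + S^{2}$)
$h = 26834$ ($h = \left(\left(138 + 109\right) - \left(1 - \left(-128\right)^{2}\right)\right) + 10204 = \left(247 + \left(-1 + 16384\right)\right) + 10204 = \left(247 + 16383\right) + 10204 = 16630 + 10204 = 26834$)
$\frac{1}{31458 + h} = \frac{1}{31458 + 26834} = \frac{1}{58292}$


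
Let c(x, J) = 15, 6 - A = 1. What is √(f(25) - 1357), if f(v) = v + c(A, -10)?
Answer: I*√1317 ≈ 36.29*I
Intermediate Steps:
A = 5 (A = 6 - 1*1 = 6 - 1 = 5)
f(v) = 15 + v (f(v) = v + 15 = 15 + v)
√(f(25) - 1357) = √((15 + 25) - 1357) = √(40 - 1357) = √(-1317) = I*√1317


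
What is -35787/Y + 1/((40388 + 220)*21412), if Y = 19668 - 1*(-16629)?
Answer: -3457415848895/3506687434368 ≈ -0.98595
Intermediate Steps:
Y = 36297 (Y = 19668 + 16629 = 36297)
-35787/Y + 1/((40388 + 220)*21412) = -35787/36297 + 1/((40388 + 220)*21412) = -35787*1/36297 + (1/21412)/40608 = -11929/12099 + (1/40608)*(1/21412) = -11929/12099 + 1/869498496 = -3457415848895/3506687434368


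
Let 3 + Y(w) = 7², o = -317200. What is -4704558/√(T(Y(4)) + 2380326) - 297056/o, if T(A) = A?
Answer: 18566/19825 - 2352279*√595093/595093 ≈ -3048.3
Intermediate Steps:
Y(w) = 46 (Y(w) = -3 + 7² = -3 + 49 = 46)
-4704558/√(T(Y(4)) + 2380326) - 297056/o = -4704558/√(46 + 2380326) - 297056/(-317200) = -4704558*√595093/1190186 - 297056*(-1/317200) = -4704558*√595093/1190186 + 18566/19825 = -2352279*√595093/595093 + 18566/19825 = 18566/19825 - 2352279*√595093/595093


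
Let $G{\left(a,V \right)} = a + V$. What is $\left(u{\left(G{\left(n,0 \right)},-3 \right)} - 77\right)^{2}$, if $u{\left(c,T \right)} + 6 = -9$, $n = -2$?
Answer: $8464$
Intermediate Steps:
$G{\left(a,V \right)} = V + a$
$u{\left(c,T \right)} = -15$ ($u{\left(c,T \right)} = -6 - 9 = -15$)
$\left(u{\left(G{\left(n,0 \right)},-3 \right)} - 77\right)^{2} = \left(-15 - 77\right)^{2} = \left(-92\right)^{2} = 8464$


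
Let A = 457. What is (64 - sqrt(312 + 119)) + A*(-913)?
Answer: -417177 - sqrt(431) ≈ -4.1720e+5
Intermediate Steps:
(64 - sqrt(312 + 119)) + A*(-913) = (64 - sqrt(312 + 119)) + 457*(-913) = (64 - sqrt(431)) - 417241 = -417177 - sqrt(431)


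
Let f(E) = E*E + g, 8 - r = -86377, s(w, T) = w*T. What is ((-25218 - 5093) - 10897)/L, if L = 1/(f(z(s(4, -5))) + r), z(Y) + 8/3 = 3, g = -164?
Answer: -10658998640/3 ≈ -3.5530e+9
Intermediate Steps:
s(w, T) = T*w
z(Y) = 1/3 (z(Y) = -8/3 + 3 = 1/3)
r = 86385 (r = 8 - 1*(-86377) = 8 + 86377 = 86385)
f(E) = -164 + E**2 (f(E) = E*E - 164 = E**2 - 164 = -164 + E**2)
L = 9/775990 (L = 1/((-164 + (1/3)**2) + 86385) = 1/((-164 + 1/9) + 86385) = 1/(-1475/9 + 86385) = 1/(775990/9) = 9/775990 ≈ 1.1598e-5)
((-25218 - 5093) - 10897)/L = ((-25218 - 5093) - 10897)/(9/775990) = (-30311 - 10897)*(775990/9) = -41208*775990/9 = -10658998640/3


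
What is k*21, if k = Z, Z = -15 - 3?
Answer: -378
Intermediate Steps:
Z = -18
k = -18
k*21 = -18*21 = -378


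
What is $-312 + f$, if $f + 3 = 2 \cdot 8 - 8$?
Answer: $-307$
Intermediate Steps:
$f = 5$ ($f = -3 + \left(2 \cdot 8 - 8\right) = -3 + \left(16 - 8\right) = -3 + 8 = 5$)
$-312 + f = -312 + 5 = -307$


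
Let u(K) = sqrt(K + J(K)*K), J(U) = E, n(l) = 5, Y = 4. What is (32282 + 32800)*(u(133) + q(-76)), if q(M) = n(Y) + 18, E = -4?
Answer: 1496886 + 65082*I*sqrt(399) ≈ 1.4969e+6 + 1.3e+6*I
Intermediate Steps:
J(U) = -4
q(M) = 23 (q(M) = 5 + 18 = 23)
u(K) = sqrt(3)*sqrt(-K) (u(K) = sqrt(K - 4*K) = sqrt(-3*K) = sqrt(3)*sqrt(-K))
(32282 + 32800)*(u(133) + q(-76)) = (32282 + 32800)*(sqrt(3)*sqrt(-1*133) + 23) = 65082*(sqrt(3)*sqrt(-133) + 23) = 65082*(sqrt(3)*(I*sqrt(133)) + 23) = 65082*(I*sqrt(399) + 23) = 65082*(23 + I*sqrt(399)) = 1496886 + 65082*I*sqrt(399)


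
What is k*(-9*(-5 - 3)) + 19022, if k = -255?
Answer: 662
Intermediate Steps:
k*(-9*(-5 - 3)) + 19022 = -(-2295)*(-5 - 3) + 19022 = -(-2295)*(-8) + 19022 = -255*72 + 19022 = -18360 + 19022 = 662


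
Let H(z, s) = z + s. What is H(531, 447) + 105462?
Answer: 106440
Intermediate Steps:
H(z, s) = s + z
H(531, 447) + 105462 = (447 + 531) + 105462 = 978 + 105462 = 106440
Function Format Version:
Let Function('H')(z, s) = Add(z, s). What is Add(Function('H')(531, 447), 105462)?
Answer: 106440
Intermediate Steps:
Function('H')(z, s) = Add(s, z)
Add(Function('H')(531, 447), 105462) = Add(Add(447, 531), 105462) = Add(978, 105462) = 106440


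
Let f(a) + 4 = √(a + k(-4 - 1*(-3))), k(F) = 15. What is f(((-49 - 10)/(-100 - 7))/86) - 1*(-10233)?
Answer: 10229 + √1270694978/9202 ≈ 10233.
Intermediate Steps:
f(a) = -4 + √(15 + a) (f(a) = -4 + √(a + 15) = -4 + √(15 + a))
f(((-49 - 10)/(-100 - 7))/86) - 1*(-10233) = (-4 + √(15 + ((-49 - 10)/(-100 - 7))/86)) - 1*(-10233) = (-4 + √(15 - 59/(-107)*(1/86))) + 10233 = (-4 + √(15 - 59*(-1/107)*(1/86))) + 10233 = (-4 + √(15 + (59/107)*(1/86))) + 10233 = (-4 + √(15 + 59/9202)) + 10233 = (-4 + √(138089/9202)) + 10233 = (-4 + √1270694978/9202) + 10233 = 10229 + √1270694978/9202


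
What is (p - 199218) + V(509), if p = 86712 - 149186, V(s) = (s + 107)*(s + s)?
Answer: 365396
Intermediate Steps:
V(s) = 2*s*(107 + s) (V(s) = (107 + s)*(2*s) = 2*s*(107 + s))
p = -62474
(p - 199218) + V(509) = (-62474 - 199218) + 2*509*(107 + 509) = -261692 + 2*509*616 = -261692 + 627088 = 365396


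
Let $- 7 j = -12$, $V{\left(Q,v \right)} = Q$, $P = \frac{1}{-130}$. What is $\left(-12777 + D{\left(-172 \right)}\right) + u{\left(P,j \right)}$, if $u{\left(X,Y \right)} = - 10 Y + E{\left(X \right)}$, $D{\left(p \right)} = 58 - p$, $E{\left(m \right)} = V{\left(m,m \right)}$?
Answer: $- \frac{11433377}{910} \approx -12564.0$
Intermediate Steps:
$P = - \frac{1}{130} \approx -0.0076923$
$E{\left(m \right)} = m$
$j = \frac{12}{7}$ ($j = \left(- \frac{1}{7}\right) \left(-12\right) = \frac{12}{7} \approx 1.7143$)
$u{\left(X,Y \right)} = X - 10 Y$ ($u{\left(X,Y \right)} = - 10 Y + X = X - 10 Y$)
$\left(-12777 + D{\left(-172 \right)}\right) + u{\left(P,j \right)} = \left(-12777 + \left(58 - -172\right)\right) - \frac{15607}{910} = \left(-12777 + \left(58 + 172\right)\right) - \frac{15607}{910} = \left(-12777 + 230\right) - \frac{15607}{910} = -12547 - \frac{15607}{910} = - \frac{11433377}{910}$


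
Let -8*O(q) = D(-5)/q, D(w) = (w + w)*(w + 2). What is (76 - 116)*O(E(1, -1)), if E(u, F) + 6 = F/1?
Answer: -150/7 ≈ -21.429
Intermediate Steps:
E(u, F) = -6 + F (E(u, F) = -6 + F/1 = -6 + F*1 = -6 + F)
D(w) = 2*w*(2 + w) (D(w) = (2*w)*(2 + w) = 2*w*(2 + w))
O(q) = -15/(4*q) (O(q) = -2*(-5)*(2 - 5)/(8*q) = -2*(-5)*(-3)/(8*q) = -15/(4*q))
(76 - 116)*O(E(1, -1)) = (76 - 116)*(-15/(4*(-6 - 1))) = -(-150)/(-7) = -(-150)*(-1)/7 = -40*15/28 = -150/7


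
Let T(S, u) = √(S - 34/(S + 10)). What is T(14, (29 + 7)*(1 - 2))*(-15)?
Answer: -5*√453/2 ≈ -53.209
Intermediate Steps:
T(S, u) = √(S - 34/(10 + S))
T(14, (29 + 7)*(1 - 2))*(-15) = √((-34 + 14*(10 + 14))/(10 + 14))*(-15) = √((-34 + 14*24)/24)*(-15) = √((-34 + 336)/24)*(-15) = √((1/24)*302)*(-15) = √(151/12)*(-15) = (√453/6)*(-15) = -5*√453/2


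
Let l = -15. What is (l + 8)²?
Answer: 49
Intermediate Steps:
(l + 8)² = (-15 + 8)² = (-7)² = 49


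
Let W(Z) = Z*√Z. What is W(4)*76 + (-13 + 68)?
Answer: 663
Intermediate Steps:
W(Z) = Z^(3/2)
W(4)*76 + (-13 + 68) = 4^(3/2)*76 + (-13 + 68) = 8*76 + 55 = 608 + 55 = 663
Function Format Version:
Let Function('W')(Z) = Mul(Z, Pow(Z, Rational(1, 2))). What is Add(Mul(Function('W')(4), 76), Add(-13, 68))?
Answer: 663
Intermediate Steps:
Function('W')(Z) = Pow(Z, Rational(3, 2))
Add(Mul(Function('W')(4), 76), Add(-13, 68)) = Add(Mul(Pow(4, Rational(3, 2)), 76), Add(-13, 68)) = Add(Mul(8, 76), 55) = Add(608, 55) = 663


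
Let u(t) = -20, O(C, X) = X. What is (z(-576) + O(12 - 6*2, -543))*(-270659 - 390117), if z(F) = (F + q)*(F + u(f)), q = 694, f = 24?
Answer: 46829855896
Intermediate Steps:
z(F) = (-20 + F)*(694 + F) (z(F) = (F + 694)*(F - 20) = (694 + F)*(-20 + F) = (-20 + F)*(694 + F))
(z(-576) + O(12 - 6*2, -543))*(-270659 - 390117) = ((-13880 + (-576)² + 674*(-576)) - 543)*(-270659 - 390117) = ((-13880 + 331776 - 388224) - 543)*(-660776) = (-70328 - 543)*(-660776) = -70871*(-660776) = 46829855896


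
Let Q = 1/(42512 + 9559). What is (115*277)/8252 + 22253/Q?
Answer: 9561889198531/8252 ≈ 1.1587e+9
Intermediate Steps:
Q = 1/52071 ≈ 1.9205e-5
(115*277)/8252 + 22253/Q = (115*277)/8252 + 22253/(1/52071) = 31855*(1/8252) + 22253*52071 = 31855/8252 + 1158735963 = 9561889198531/8252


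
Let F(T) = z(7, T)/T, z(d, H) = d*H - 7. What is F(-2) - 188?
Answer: -355/2 ≈ -177.50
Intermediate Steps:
z(d, H) = -7 + H*d (z(d, H) = H*d - 7 = -7 + H*d)
F(T) = (-7 + 7*T)/T (F(T) = (-7 + T*7)/T = (-7 + 7*T)/T)
F(-2) - 188 = (7 - 7/(-2)) - 188 = (7 - 7*(-½)) - 188 = (7 + 7/2) - 188 = 21/2 - 188 = -355/2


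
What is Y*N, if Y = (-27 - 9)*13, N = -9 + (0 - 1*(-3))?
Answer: 2808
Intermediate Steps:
N = -6 (N = -9 + (0 + 3) = -9 + 3 = -6)
Y = -468 (Y = -36*13 = -468)
Y*N = -468*(-6) = 2808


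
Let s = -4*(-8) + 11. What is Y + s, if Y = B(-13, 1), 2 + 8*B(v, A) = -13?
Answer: 329/8 ≈ 41.125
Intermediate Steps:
B(v, A) = -15/8 (B(v, A) = -1/4 + (1/8)*(-13) = -1/4 - 13/8 = -15/8)
Y = -15/8 ≈ -1.8750
s = 43 (s = 32 + 11 = 43)
Y + s = -15/8 + 43 = 329/8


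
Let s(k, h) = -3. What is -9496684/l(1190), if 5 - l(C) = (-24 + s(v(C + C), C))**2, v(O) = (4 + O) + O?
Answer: 2374171/181 ≈ 13117.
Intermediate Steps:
v(O) = 4 + 2*O
l(C) = -724 (l(C) = 5 - (-24 - 3)**2 = 5 - 1*(-27)**2 = 5 - 1*729 = 5 - 729 = -724)
-9496684/l(1190) = -9496684/(-724) = -9496684*(-1/724) = 2374171/181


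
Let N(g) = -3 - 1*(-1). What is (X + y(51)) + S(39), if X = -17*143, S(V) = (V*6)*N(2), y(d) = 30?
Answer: -2869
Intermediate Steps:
N(g) = -2 (N(g) = -3 + 1 = -2)
S(V) = -12*V (S(V) = (V*6)*(-2) = (6*V)*(-2) = -12*V)
X = -2431
(X + y(51)) + S(39) = (-2431 + 30) - 12*39 = -2401 - 468 = -2869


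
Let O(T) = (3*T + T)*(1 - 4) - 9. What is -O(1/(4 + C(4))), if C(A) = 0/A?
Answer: 12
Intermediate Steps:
C(A) = 0
O(T) = -9 - 12*T (O(T) = (4*T)*(-3) - 9 = -12*T - 9 = -9 - 12*T)
-O(1/(4 + C(4))) = -(-9 - 12/(4 + 0)) = -(-9 - 12/4) = -(-9 - 12*1/4) = -(-9 - 3) = -1*(-12) = 12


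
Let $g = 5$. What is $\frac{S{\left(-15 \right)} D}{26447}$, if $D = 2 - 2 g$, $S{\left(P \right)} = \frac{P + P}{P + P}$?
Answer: $- \frac{8}{26447} \approx -0.00030249$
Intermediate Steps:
$S{\left(P \right)} = 1$ ($S{\left(P \right)} = \frac{2 P}{2 P} = 2 P \frac{1}{2 P} = 1$)
$D = -8$ ($D = 2 - 10 = -8$)
$\frac{S{\left(-15 \right)} D}{26447} = \frac{1 \left(-8\right)}{26447} = \left(-8\right) \frac{1}{26447} = - \frac{8}{26447}$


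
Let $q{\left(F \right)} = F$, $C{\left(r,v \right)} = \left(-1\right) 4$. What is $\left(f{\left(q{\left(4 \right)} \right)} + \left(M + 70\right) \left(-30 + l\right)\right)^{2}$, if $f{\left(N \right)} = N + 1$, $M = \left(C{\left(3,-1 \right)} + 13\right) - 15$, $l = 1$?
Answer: $3426201$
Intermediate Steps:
$C{\left(r,v \right)} = -4$
$M = -6$ ($M = \left(-4 + 13\right) - 15 = 9 - 15 = -6$)
$f{\left(N \right)} = 1 + N$
$\left(f{\left(q{\left(4 \right)} \right)} + \left(M + 70\right) \left(-30 + l\right)\right)^{2} = \left(\left(1 + 4\right) + \left(-6 + 70\right) \left(-30 + 1\right)\right)^{2} = \left(5 + 64 \left(-29\right)\right)^{2} = \left(5 - 1856\right)^{2} = \left(-1851\right)^{2} = 3426201$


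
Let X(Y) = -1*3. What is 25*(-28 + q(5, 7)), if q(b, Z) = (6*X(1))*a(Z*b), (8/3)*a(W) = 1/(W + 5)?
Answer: -22535/32 ≈ -704.22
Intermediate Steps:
a(W) = 3/(8*(5 + W)) (a(W) = 3/(8*(W + 5)) = 3/(8*(5 + W)))
X(Y) = -3
q(b, Z) = -27/(4*(5 + Z*b)) (q(b, Z) = (6*(-3))*(3/(8*(5 + Z*b))) = -27/(4*(5 + Z*b)))
25*(-28 + q(5, 7)) = 25*(-28 - 27/(20 + 4*7*5)) = 25*(-28 - 27/(20 + 140)) = 25*(-28 - 27/160) = 25*(-4507/160) = -22535/32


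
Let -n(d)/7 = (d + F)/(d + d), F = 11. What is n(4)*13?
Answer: -1365/8 ≈ -170.63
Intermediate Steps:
n(d) = -7*(11 + d)/(2*d) (n(d) = -7*(d + 11)/(d + d) = -7*(11 + d)/(2*d))
n(4)*13 = ((7/2)*(-11 - 1*4)/4)*13 = ((7/2)*(¼)*(-11 - 4))*13 = ((7/2)*(¼)*(-15))*13 = -105/8*13 = -1365/8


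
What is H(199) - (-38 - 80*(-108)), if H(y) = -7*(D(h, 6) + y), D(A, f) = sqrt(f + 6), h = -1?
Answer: -9995 - 14*sqrt(3) ≈ -10019.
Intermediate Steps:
D(A, f) = sqrt(6 + f)
H(y) = -14*sqrt(3) - 7*y (H(y) = -7*(sqrt(6 + 6) + y) = -7*(sqrt(12) + y) = -7*(2*sqrt(3) + y) = -7*(y + 2*sqrt(3)) = -14*sqrt(3) - 7*y)
H(199) - (-38 - 80*(-108)) = (-14*sqrt(3) - 7*199) - (-38 - 80*(-108)) = (-14*sqrt(3) - 1393) - (-38 + 8640) = (-1393 - 14*sqrt(3)) - 1*8602 = (-1393 - 14*sqrt(3)) - 8602 = -9995 - 14*sqrt(3)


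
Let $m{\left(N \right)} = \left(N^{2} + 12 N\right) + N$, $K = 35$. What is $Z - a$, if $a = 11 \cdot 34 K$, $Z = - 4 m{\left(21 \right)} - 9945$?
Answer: $-25891$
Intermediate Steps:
$m{\left(N \right)} = N^{2} + 13 N$
$Z = -12801$ ($Z = - 4 \cdot 21 \left(13 + 21\right) - 9945 = - 4 \cdot 21 \cdot 34 - 9945 = \left(-4\right) 714 - 9945 = -2856 - 9945 = -12801$)
$a = 13090$ ($a = 11 \cdot 34 \cdot 35 = 374 \cdot 35 = 13090$)
$Z - a = -12801 - 13090 = -25891$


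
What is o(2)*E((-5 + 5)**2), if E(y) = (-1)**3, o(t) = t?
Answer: -2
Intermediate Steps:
E(y) = -1
o(2)*E((-5 + 5)**2) = 2*(-1) = -2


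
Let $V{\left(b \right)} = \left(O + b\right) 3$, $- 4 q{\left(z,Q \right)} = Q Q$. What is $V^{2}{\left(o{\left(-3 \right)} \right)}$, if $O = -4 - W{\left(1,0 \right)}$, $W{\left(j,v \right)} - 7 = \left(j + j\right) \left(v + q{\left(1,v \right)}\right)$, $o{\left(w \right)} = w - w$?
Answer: $1089$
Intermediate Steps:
$q{\left(z,Q \right)} = - \frac{Q^{2}}{4}$ ($q{\left(z,Q \right)} = - \frac{Q Q}{4} = - \frac{Q^{2}}{4}$)
$o{\left(w \right)} = 0$
$W{\left(j,v \right)} = 7 + 2 j \left(v - \frac{v^{2}}{4}\right)$ ($W{\left(j,v \right)} = 7 + \left(j + j\right) \left(v - \frac{v^{2}}{4}\right) = 7 + 2 j \left(v - \frac{v^{2}}{4}\right)$)
$O = -11$ ($O = -4 - \left(7 + 2 \cdot 1 \cdot 0 - \frac{0^{2}}{2}\right) = -4 - \left(7 + 0 - \frac{1}{2} \cdot 0\right) = -4 - \left(7 + 0 + 0\right) = -4 - 7 = -11$)
$V{\left(b \right)} = -33 + 3 b$ ($V{\left(b \right)} = \left(-11 + b\right) 3 = -33 + 3 b$)
$V^{2}{\left(o{\left(-3 \right)} \right)} = \left(-33 + 3 \cdot 0\right)^{2} = \left(-33 + 0\right)^{2} = \left(-33\right)^{2} = 1089$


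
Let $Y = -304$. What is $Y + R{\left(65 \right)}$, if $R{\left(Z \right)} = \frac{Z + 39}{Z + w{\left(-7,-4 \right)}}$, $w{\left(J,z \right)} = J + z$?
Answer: $- \frac{8156}{27} \approx -302.07$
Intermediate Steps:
$R{\left(Z \right)} = \frac{39 + Z}{-11 + Z}$ ($R{\left(Z \right)} = \frac{Z + 39}{Z - 11} = \frac{39 + Z}{Z - 11} = \frac{39 + Z}{-11 + Z}$)
$Y + R{\left(65 \right)} = -304 + \frac{39 + 65}{-11 + 65} = -304 + \frac{1}{54} \cdot 104 = -304 + \frac{52}{27} = - \frac{8156}{27}$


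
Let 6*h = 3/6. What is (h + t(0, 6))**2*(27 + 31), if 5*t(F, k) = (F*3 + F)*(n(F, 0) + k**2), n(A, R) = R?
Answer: 29/72 ≈ 0.40278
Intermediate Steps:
h = 1/12 (h = (3/6)/6 = (3*(1/6))/6 = (1/6)*(1/2) = 1/12 ≈ 0.083333)
t(F, k) = 4*F*k**2/5 (t(F, k) = ((F*3 + F)*(0 + k**2))/5 = ((3*F + F)*k**2)/5 = ((4*F)*k**2)/5 = (4*F*k**2)/5 = 4*F*k**2/5)
(h + t(0, 6))**2*(27 + 31) = (1/12 + (4/5)*0*6**2)**2*(27 + 31) = (1/12 + (4/5)*0*36)**2*58 = (1/12 + 0)**2*58 = (1/12)**2*58 = (1/144)*58 = 29/72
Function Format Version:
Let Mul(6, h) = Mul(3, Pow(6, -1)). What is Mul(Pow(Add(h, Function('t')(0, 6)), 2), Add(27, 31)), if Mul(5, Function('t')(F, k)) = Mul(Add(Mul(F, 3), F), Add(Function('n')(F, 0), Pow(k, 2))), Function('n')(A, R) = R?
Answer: Rational(29, 72) ≈ 0.40278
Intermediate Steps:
h = Rational(1, 12) (h = Mul(Rational(1, 6), Mul(3, Pow(6, -1))) = Mul(Rational(1, 6), Mul(3, Rational(1, 6))) = Mul(Rational(1, 6), Rational(1, 2)) = Rational(1, 12) ≈ 0.083333)
Function('t')(F, k) = Mul(Rational(4, 5), F, Pow(k, 2)) (Function('t')(F, k) = Mul(Rational(1, 5), Mul(Add(Mul(F, 3), F), Add(0, Pow(k, 2)))) = Mul(Rational(1, 5), Mul(Add(Mul(3, F), F), Pow(k, 2))) = Mul(Rational(1, 5), Mul(Mul(4, F), Pow(k, 2))) = Mul(Rational(1, 5), Mul(4, F, Pow(k, 2))) = Mul(Rational(4, 5), F, Pow(k, 2)))
Mul(Pow(Add(h, Function('t')(0, 6)), 2), Add(27, 31)) = Mul(Pow(Add(Rational(1, 12), Mul(Rational(4, 5), 0, Pow(6, 2))), 2), Add(27, 31)) = Mul(Pow(Add(Rational(1, 12), Mul(Rational(4, 5), 0, 36)), 2), 58) = Mul(Pow(Add(Rational(1, 12), 0), 2), 58) = Mul(Pow(Rational(1, 12), 2), 58) = Mul(Rational(1, 144), 58) = Rational(29, 72)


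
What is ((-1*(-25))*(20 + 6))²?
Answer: 422500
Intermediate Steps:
((-1*(-25))*(20 + 6))² = (25*26)² = 650² = 422500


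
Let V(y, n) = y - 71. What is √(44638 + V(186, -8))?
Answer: √44753 ≈ 211.55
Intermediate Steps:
V(y, n) = -71 + y
√(44638 + V(186, -8)) = √(44638 + (-71 + 186)) = √(44638 + 115) = √44753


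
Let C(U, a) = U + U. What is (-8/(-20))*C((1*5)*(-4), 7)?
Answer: -16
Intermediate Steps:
C(U, a) = 2*U
(-8/(-20))*C((1*5)*(-4), 7) = (-8/(-20))*(2*((1*5)*(-4))) = (-8*(-1/20))*(2*(5*(-4))) = 2*(2*(-20))/5 = (⅖)*(-40) = -16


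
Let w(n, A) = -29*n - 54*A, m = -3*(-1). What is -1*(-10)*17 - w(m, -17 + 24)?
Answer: 635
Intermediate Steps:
m = 3
w(n, A) = -54*A - 29*n
-1*(-10)*17 - w(m, -17 + 24) = -1*(-10)*17 - (-54*(-17 + 24) - 29*3) = 10*17 - (-54*7 - 87) = 170 - (-378 - 87) = 170 - 1*(-465) = 170 + 465 = 635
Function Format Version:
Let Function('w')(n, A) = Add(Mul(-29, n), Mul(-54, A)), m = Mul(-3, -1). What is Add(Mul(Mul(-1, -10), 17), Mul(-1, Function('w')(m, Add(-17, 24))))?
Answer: 635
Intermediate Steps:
m = 3
Function('w')(n, A) = Add(Mul(-54, A), Mul(-29, n))
Add(Mul(Mul(-1, -10), 17), Mul(-1, Function('w')(m, Add(-17, 24)))) = Add(Mul(Mul(-1, -10), 17), Mul(-1, Add(Mul(-54, Add(-17, 24)), Mul(-29, 3)))) = Add(Mul(10, 17), Mul(-1, Add(Mul(-54, 7), -87))) = Add(170, Mul(-1, Add(-378, -87))) = Add(170, Mul(-1, -465)) = Add(170, 465) = 635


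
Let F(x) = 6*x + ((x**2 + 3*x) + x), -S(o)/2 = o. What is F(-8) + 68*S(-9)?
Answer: 1208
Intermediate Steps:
S(o) = -2*o
F(x) = x**2 + 10*x (F(x) = 6*x + (x**2 + 4*x) = x**2 + 10*x)
F(-8) + 68*S(-9) = -8*(10 - 8) + 68*(-2*(-9)) = -8*2 + 68*18 = -16 + 1224 = 1208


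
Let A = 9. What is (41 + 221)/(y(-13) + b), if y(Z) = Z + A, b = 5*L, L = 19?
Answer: 262/91 ≈ 2.8791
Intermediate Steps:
b = 95 (b = 5*19 = 95)
y(Z) = 9 + Z (y(Z) = Z + 9 = 9 + Z)
(41 + 221)/(y(-13) + b) = (41 + 221)/((9 - 13) + 95) = 262/(-4 + 95) = 262/91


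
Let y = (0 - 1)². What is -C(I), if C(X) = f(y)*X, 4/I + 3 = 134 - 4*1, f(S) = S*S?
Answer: -4/127 ≈ -0.031496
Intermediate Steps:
y = 1 (y = (-1)² = 1)
f(S) = S²
I = 4/127 (I = 4/(-3 + (134 - 4*1)) = 4/(-3 + (134 - 4)) = 4/(-3 + 130) = 4/127 ≈ 0.031496)
C(X) = X (C(X) = 1²*X = 1*X = X)
-C(I) = -1*4/127 = -4/127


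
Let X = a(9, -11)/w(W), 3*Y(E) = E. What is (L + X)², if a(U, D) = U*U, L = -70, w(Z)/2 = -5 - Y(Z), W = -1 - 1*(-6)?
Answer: 9259849/1600 ≈ 5787.4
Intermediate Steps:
Y(E) = E/3
W = 5 (W = -1 + 6 = 5)
w(Z) = -10 - 2*Z/3 (w(Z) = 2*(-5 - Z/3) = -10 - 2*Z/3)
a(U, D) = U²
X = -243/40 (X = 9²/(-10 - ⅔*5) = 81/(-10 - 10/3) = 81/(-40/3) = 81*(-3/40) = -243/40 ≈ -6.0750)
(L + X)² = (-70 - 243/40)² = (-3043/40)² = 9259849/1600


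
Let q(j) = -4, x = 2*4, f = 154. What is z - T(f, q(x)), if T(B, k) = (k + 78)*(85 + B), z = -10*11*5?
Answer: -18236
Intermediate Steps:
z = -550 (z = -110*5 = -550)
x = 8
T(B, k) = (78 + k)*(85 + B)
z - T(f, q(x)) = -550 - (6630 + 78*154 + 85*(-4) + 154*(-4)) = -550 - (6630 + 12012 - 340 - 616) = -550 - 1*17686 = -550 - 17686 = -18236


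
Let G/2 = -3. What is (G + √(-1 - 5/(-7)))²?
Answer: (42 - I*√14)²/49 ≈ 35.714 - 6.4143*I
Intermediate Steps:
G = -6 (G = 2*(-3) = -6)
(G + √(-1 - 5/(-7)))² = (-6 + √(-1 - 5/(-7)))² = (-6 + √(-1 - 5*(-⅐)))² = (-6 + √(-1 + 5/7))² = (-6 + √(-2/7))² = (-6 + I*√14/7)²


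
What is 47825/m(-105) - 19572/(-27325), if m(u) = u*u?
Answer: 60903977/12050325 ≈ 5.0541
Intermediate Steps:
m(u) = u**2
47825/m(-105) - 19572/(-27325) = 47825/((-105)**2) - 19572/(-27325) = 47825/11025 - 19572*(-1/27325) = 47825*(1/11025) + 19572/27325 = 1913/441 + 19572/27325 = 60903977/12050325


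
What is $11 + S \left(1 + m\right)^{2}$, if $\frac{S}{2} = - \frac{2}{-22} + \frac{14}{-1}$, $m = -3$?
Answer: $- \frac{1103}{11} \approx -100.27$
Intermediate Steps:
$S = - \frac{306}{11}$ ($S = 2 \left(- \frac{2}{-22} + \frac{14}{-1}\right) = 2 \left(\left(-2\right) \left(- \frac{1}{22}\right) + 14 \left(-1\right)\right) = 2 \left(\frac{1}{11} - 14\right) = 2 \left(- \frac{153}{11}\right) = - \frac{306}{11} \approx -27.818$)
$11 + S \left(1 + m\right)^{2} = 11 - \frac{306 \left(1 - 3\right)^{2}}{11} = 11 - \frac{306 \left(-2\right)^{2}}{11} = 11 - \frac{1224}{11} = - \frac{1103}{11}$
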